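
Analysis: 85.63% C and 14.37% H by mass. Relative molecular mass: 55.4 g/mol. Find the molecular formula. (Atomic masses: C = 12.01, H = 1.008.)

Assume 100 g: 85.63 g C, 14.37 g H.
n(C) = 85.63/12.01 = 7.13, n(H) = 14.37/1.008 = 14.26
Smallest is C at 7.13 mol; normalising gives C 1.000, H 1.999
≈ 1:2 → CH2
Empirical-formula mass = 14.03 g/mol
n = 55.4 / 14.03 = 3.95 ≈ 4
Molecular formula = (CH2)×4 = C4H8

C4H8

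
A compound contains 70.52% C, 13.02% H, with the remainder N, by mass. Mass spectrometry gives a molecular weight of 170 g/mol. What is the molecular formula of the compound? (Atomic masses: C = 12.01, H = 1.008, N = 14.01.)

C10H22N2

Assume 100 g: 70.52 g C, 13.02 g H, 16.46 g N.
Moles — C: 70.52 / 12.01 = 5.872 mol; H: 13.02 / 1.008 = 12.92 mol; N: 16.46 / 14.01 = 1.175 mol
Ratios (÷ 1.175): C 4.998, H 10.994, N 1.000
→ C5H11N
Empirical-formula mass = 85.15 g/mol
n = 170 / 85.15 = 2.00 ≈ 2
Molecular formula = (C5H11N)×2 = C10H22N2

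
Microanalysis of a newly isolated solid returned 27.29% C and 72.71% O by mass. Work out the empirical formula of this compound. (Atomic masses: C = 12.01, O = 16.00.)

Assume 100 g: 27.29 g C, 72.71 g O.
Moles — C: 27.29 / 12.01 = 2.272 mol; O: 72.71 / 16.00 = 4.544 mol
Ratios (÷ 2.272): C 1.000, O 2.000
→ CO2

CO2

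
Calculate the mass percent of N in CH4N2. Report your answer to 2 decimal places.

Molar mass = 1(12.01) + 4(1.008) + 2(14.01) = 44.062 g/mol
Mass of N per mole = 2 × 14.01 = 28.020 g
% N = 28.020 / 44.062 × 100 = 63.59%

63.59%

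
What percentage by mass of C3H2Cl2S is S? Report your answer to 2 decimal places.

22.74%

Molar mass = 3(12.01) + 2(1.008) + 2(35.45) + 1(32.07) = 141.016 g/mol
Mass of S per mole = 1 × 32.07 = 32.070 g
% S = 32.070 / 141.016 × 100 = 22.74%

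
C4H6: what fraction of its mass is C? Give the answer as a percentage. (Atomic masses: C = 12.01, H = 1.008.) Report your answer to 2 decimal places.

Molar mass = 4(12.01) + 6(1.008) = 54.088 g/mol
Mass of C per mole = 4 × 12.01 = 48.040 g
% C = 48.040 / 54.088 × 100 = 88.82%

88.82%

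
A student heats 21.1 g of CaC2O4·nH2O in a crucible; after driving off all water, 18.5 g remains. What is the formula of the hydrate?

CaC2O4·H2O

Mass of water lost = 21.1 − 18.5 = 2.6 g → 2.6 / 18.02 = 0.1443 mol H2O
Molar mass of CaC2O4 = 128.10 g/mol → mol CaC2O4 = 18.5 / 128.10 = 0.1444
n = 0.1443 / 0.1444 = 1.00 ≈ 1 → CaC2O4·H2O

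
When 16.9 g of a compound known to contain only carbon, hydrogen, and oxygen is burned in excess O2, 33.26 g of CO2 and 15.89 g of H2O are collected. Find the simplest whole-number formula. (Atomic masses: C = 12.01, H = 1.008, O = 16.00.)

C6H14O3

mol C = 33.26 / 44.01 = 0.7557; mass C = 0.7557 × 12.01 = 9.076 g
mol H = 2 × (15.89 / 18.02) = 1.764; mass H = 1.764 × 1.008 = 1.778 g
mass O = 16.9 − (10.85) = 6.046 g → mol O = 0.3779
Ratios (÷ 0.3779): C 2.000, H 4.667, O 1.000
×3: C 6.00, H 14.00, O 3.00 → C6H14O3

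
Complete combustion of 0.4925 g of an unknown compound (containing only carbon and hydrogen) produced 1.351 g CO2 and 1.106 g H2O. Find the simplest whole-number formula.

CH4

mol C = 1.351 / 44.01 = 0.03070; mass C = 0.03070 × 12.01 = 0.3687 g
mol H = 2 × (1.106 / 18.02) = 0.1228; mass H = 0.1228 × 1.008 = 0.1237 g
Ratios (÷ 0.0307): C 1.000, H 3.999
Ratio ≈ 1:4, so the empirical formula is CH4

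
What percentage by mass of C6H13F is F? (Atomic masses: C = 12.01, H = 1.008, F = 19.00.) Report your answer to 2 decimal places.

18.24%

Molar mass = 6(12.01) + 13(1.008) + 1(19.00) = 104.164 g/mol
Mass of F per mole = 1 × 19.00 = 19.000 g
% F = 19.000 / 104.164 × 100 = 18.24%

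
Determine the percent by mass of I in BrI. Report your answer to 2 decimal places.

61.36%

Molar mass = 1(79.90) + 1(126.90) = 206.800 g/mol
Mass of I per mole = 1 × 126.90 = 126.900 g
% I = 126.900 / 206.800 × 100 = 61.36%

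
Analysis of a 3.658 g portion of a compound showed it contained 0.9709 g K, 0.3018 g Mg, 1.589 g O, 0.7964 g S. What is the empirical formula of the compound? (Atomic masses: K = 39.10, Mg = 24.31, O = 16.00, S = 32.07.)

K2MgO8S2

Moles — K: 0.9709 / 39.10 = 0.02483 mol; Mg: 0.3018 / 24.31 = 0.01241 mol; O: 1.589 / 16.00 = 0.09931 mol; S: 0.7964 / 32.07 = 0.02483 mol
Ratios (÷ 0.01241): K 2.000, Mg 1.000, O 8.000, S 2.000
Ratio ≈ 2:1:8:2, so the empirical formula is K2MgO8S2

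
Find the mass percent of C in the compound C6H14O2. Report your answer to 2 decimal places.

60.98%

Molar mass = 6(12.01) + 14(1.008) + 2(16.00) = 118.172 g/mol
Mass of C per mole = 6 × 12.01 = 72.060 g
% C = 72.060 / 118.172 × 100 = 60.98%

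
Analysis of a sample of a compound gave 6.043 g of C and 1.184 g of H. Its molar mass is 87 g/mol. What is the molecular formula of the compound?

Moles — C: 6.043 / 12.01 = 0.5032 mol; H: 1.184 / 1.008 = 1.175 mol
Divide by the smallest (0.5032 mol C): C 1.000, H 2.334
Multiply by 3: C 3.00, H 7.00 → C3H7
Empirical-formula mass = 43.09 g/mol
n = 87 / 43.09 = 2.02 ≈ 2
Molecular formula = (C3H7)×2 = C6H14

C6H14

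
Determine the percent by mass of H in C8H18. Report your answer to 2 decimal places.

15.88%

Molar mass = 8(12.01) + 18(1.008) = 114.224 g/mol
Mass of H per mole = 18 × 1.008 = 18.144 g
% H = 18.144 / 114.224 × 100 = 15.88%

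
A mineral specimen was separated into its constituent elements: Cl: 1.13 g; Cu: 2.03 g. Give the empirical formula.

ClCu

Moles — Cl: 1.13 / 35.45 = 0.03188 mol; Cu: 2.03 / 63.55 = 0.03194 mol
Ratios (÷ 0.03188): Cl 1.000, Cu 1.002
→ ClCu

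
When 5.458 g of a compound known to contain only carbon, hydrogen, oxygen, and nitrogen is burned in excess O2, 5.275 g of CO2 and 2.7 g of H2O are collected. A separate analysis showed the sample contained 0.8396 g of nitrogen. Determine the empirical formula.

C2H5NO3

mol C = 5.275 / 44.01 = 0.1199; mass C = 0.1199 × 12.01 = 1.440 g
mol H = 2 × (2.7 / 18.02) = 0.2997; mass H = 0.2997 × 1.008 = 0.3021 g
mol N = 0.8396 / 14.01 = 0.05993
mass O = 5.458 − (2.581) = 2.877 g → mol O = 0.1798
Ratios (÷ 0.05993): C 2.000, H 5.000, N 1.000, O 3.000
Ratio ≈ 2:5:1:3, so the empirical formula is C2H5NO3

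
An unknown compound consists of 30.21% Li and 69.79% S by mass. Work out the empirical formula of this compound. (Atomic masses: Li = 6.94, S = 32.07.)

Li2S

Assume 100 g: 30.21 g Li, 69.79 g S.
n(Li) = 30.21/6.94 = 4.353, n(S) = 69.79/32.07 = 2.176
Divide by the smallest (2.176 mol S): Li 2.000, S 1.000
→ Li2S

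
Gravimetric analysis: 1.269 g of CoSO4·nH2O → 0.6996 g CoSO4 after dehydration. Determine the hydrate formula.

CoSO4·7H2O

Mass of water lost = 1.269 − 0.6996 = 0.5694 g → 0.5694 / 18.02 = 0.0316 mol H2O
Molar mass of CoSO4 = 155.00 g/mol → mol CoSO4 = 0.6996 / 155.00 = 0.004514
n = 0.0316 / 0.004514 = 7.00 ≈ 7 → CoSO4·7H2O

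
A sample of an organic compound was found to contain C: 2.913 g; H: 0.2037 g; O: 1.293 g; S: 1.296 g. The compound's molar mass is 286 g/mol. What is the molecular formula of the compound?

C: 2.913 g ÷ 12.01 g/mol = 0.2425 mol
H: 0.2037 g ÷ 1.008 g/mol = 0.2021 mol
O: 1.293 g ÷ 16.00 g/mol = 0.08081 mol
S: 1.296 g ÷ 32.07 g/mol = 0.04041 mol
Smallest is S at 0.04041 mol; normalising gives C 6.002, H 5.001, O 2.000, S 1.000
Ratio ≈ 6:5:2:1, so the empirical formula is C6H5O2S
Empirical-formula mass = 141.17 g/mol
n = 286 / 141.17 = 2.03 ≈ 2
Molecular formula = (C6H5O2S)×2 = C12H10O4S2

C12H10O4S2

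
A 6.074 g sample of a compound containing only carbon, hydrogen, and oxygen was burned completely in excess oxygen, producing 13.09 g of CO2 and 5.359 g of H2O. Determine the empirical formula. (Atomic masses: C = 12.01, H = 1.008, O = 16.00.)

mol C = 13.09 / 44.01 = 0.2974; mass C = 0.2974 × 12.01 = 3.572 g
mol H = 2 × (5.359 / 18.02) = 0.5948; mass H = 0.5948 × 1.008 = 0.5995 g
mass O = 6.074 − (4.172) = 1.902 g → mol O = 0.1189
Smallest is O at 0.1189 mol; normalising gives C 2.502, H 5.003, O 1.000
×2: C 5.00, H 10.01, O 2.00 → C5H10O2

C5H10O2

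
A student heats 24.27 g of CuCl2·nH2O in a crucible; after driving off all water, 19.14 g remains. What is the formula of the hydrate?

CuCl2·2H2O

Mass of water lost = 24.27 − 19.14 = 5.13 g → 5.13 / 18.02 = 0.2847 mol H2O
Molar mass of CuCl2 = 134.45 g/mol → mol CuCl2 = 19.14 / 134.45 = 0.1424
n = 0.2847 / 0.1424 = 2.00 ≈ 2 → CuCl2·2H2O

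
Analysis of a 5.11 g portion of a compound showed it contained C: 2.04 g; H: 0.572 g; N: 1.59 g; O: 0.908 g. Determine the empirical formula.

C: 2.04 g ÷ 12.01 g/mol = 0.1699 mol
H: 0.572 g ÷ 1.008 g/mol = 0.5675 mol
N: 1.59 g ÷ 14.01 g/mol = 0.1135 mol
O: 0.908 g ÷ 16.00 g/mol = 0.05675 mol
Divide by the smallest (0.05675 mol O): C 2.993, H 9.999, N 2.000, O 1.000
Ratio ≈ 3:10:2:1, so the empirical formula is C3H10N2O

C3H10N2O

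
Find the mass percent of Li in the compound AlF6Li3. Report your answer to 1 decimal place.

Molar mass = 1(26.98) + 6(19.00) + 3(6.94) = 161.800 g/mol
Mass of Li per mole = 3 × 6.94 = 20.820 g
% Li = 20.820 / 161.800 × 100 = 12.9%

12.9%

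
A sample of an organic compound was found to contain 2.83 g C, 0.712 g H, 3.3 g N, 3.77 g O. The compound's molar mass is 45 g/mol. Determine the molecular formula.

n(C) = 2.83/12.01 = 0.2356, n(H) = 0.712/1.008 = 0.7063, n(N) = 3.3/14.01 = 0.2355, n(O) = 3.77/16.00 = 0.2356
Ratios (÷ 0.2355): C 1.000, H 2.999, N 1.000, O 1.000
→ CH3NO
Empirical-formula mass = 45.04 g/mol
n = 45 / 45.04 = 1.00 ≈ 1
Molecular formula = empirical formula = CH3NO

CH3NO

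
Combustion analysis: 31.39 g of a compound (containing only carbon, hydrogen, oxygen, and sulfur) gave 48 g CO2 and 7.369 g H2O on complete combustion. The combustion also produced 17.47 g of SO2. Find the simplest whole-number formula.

mol C = 48 / 44.01 = 1.091; mass C = 1.091 × 12.01 = 13.10 g
mol H = 2 × (7.369 / 18.02) = 0.8179; mass H = 0.8179 × 1.008 = 0.8244 g
mol S = 17.47 / 64.07 = 0.2727; mass S = 8.745 g
mass O = 31.39 − (22.67) = 8.722 g → mol O = 0.5451
Ratios (÷ 0.2727): C 4.000, H 2.999, O 1.999, S 1.000
≈ 4:3:2:1 → C4H3O2S

C4H3O2S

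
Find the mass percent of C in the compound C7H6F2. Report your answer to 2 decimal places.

Molar mass = 7(12.01) + 6(1.008) + 2(19.00) = 128.118 g/mol
Mass of C per mole = 7 × 12.01 = 84.070 g
% C = 84.070 / 128.118 × 100 = 65.62%

65.62%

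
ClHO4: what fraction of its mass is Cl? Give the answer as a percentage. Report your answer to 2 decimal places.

Molar mass = 1(35.45) + 1(1.008) + 4(16.00) = 100.458 g/mol
Mass of Cl per mole = 1 × 35.45 = 35.450 g
% Cl = 35.450 / 100.458 × 100 = 35.29%

35.29%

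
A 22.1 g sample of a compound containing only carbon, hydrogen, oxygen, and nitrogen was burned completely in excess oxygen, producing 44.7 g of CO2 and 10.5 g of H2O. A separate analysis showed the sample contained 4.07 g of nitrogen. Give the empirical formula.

mol C = 44.7 / 44.01 = 1.016; mass C = 1.016 × 12.01 = 12.20 g
mol H = 2 × (10.5 / 18.02) = 1.165; mass H = 1.165 × 1.008 = 1.175 g
mol N = 4.07 / 14.01 = 0.2905
mass O = 22.1 − (17.44) = 4.657 g → mol O = 0.2911
Smallest is N at 0.2905 mol; normalising gives C 3.496, H 4.012, N 1.000, O 1.002
Multiply by 2: C 6.99, H 8.02, N 2.00, O 2.00 → C7H8N2O2

C7H8N2O2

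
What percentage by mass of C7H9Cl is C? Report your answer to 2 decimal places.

Molar mass = 7(12.01) + 9(1.008) + 1(35.45) = 128.592 g/mol
Mass of C per mole = 7 × 12.01 = 84.070 g
% C = 84.070 / 128.592 × 100 = 65.38%

65.38%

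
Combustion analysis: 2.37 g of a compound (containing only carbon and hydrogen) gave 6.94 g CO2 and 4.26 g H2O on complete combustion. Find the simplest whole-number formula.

CH3

mol C = 6.94 / 44.01 = 0.1577; mass C = 0.1577 × 12.01 = 1.894 g
mol H = 2 × (4.26 / 18.02) = 0.4728; mass H = 0.4728 × 1.008 = 0.4766 g
Divide by the smallest (0.1577 mol C): C 1.000, H 2.998
Ratio ≈ 1:3, so the empirical formula is CH3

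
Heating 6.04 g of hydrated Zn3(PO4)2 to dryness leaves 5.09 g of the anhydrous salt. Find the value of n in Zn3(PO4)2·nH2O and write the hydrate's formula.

Zn3(PO4)2·4H2O

Mass of water lost = 6.04 − 5.09 = 0.95 g → 0.95 / 18.02 = 0.05272 mol H2O
Molar mass of Zn3(PO4)2 = 386.08 g/mol → mol Zn3(PO4)2 = 5.09 / 386.08 = 0.01318
n = 0.05272 / 0.01318 = 4.00 ≈ 4 → Zn3(PO4)2·4H2O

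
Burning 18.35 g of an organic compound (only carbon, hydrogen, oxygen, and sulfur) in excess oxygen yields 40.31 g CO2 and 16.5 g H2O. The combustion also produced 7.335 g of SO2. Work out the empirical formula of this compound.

mol C = 40.31 / 44.01 = 0.9159; mass C = 0.9159 × 12.01 = 11.00 g
mol H = 2 × (16.5 / 18.02) = 1.831; mass H = 1.831 × 1.008 = 1.846 g
mol S = 7.335 / 64.07 = 0.1145; mass S = 3.672 g
mass O = 18.35 − (16.52) = 1.832 g → mol O = 0.1145
Divide by the smallest (0.1145 mol S): C 8.000, H 15.996, O 1.000, S 1.000
≈ 8:16:1:1 → C8H16OS

C8H16OS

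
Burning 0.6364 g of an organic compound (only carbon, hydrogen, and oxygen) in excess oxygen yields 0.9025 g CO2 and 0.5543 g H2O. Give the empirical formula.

mol C = 0.9025 / 44.01 = 0.02051; mass C = 0.02051 × 12.01 = 0.2463 g
mol H = 2 × (0.5543 / 18.02) = 0.06152; mass H = 0.06152 × 1.008 = 0.06201 g
mass O = 0.6364 − (0.3083) = 0.3281 g → mol O = 0.02051
Divide by the smallest (0.02051 mol O): C 1.000, H 3.000, O 1.000
Ratio ≈ 1:3:1, so the empirical formula is CH3O

CH3O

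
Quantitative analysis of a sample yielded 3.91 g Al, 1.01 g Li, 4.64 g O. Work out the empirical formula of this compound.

n(Al) = 3.91/26.98 = 0.1449, n(Li) = 1.01/6.94 = 0.1455, n(O) = 4.64/16.00 = 0.29
Smallest is Al at 0.1449 mol; normalising gives Al 1.000, Li 1.004, O 2.001
→ AlLiO2

AlLiO2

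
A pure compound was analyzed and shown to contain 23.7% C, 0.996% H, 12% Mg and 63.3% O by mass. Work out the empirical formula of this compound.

Assume 100 g: 23.7 g C, 0.996 g H, 12 g Mg, 63.3 g O.
C: 23.7 g ÷ 12.01 g/mol = 1.973 mol
H: 0.996 g ÷ 1.008 g/mol = 0.9881 mol
Mg: 12 g ÷ 24.31 g/mol = 0.4936 mol
O: 63.3 g ÷ 16.00 g/mol = 3.956 mol
Smallest is Mg at 0.4936 mol; normalising gives C 3.998, H 2.002, Mg 1.000, O 8.015
≈ 4:2:1:8 → C4H2MgO8

C4H2MgO8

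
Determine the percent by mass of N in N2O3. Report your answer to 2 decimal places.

Molar mass = 2(14.01) + 3(16.00) = 76.020 g/mol
Mass of N per mole = 2 × 14.01 = 28.020 g
% N = 28.020 / 76.020 × 100 = 36.86%

36.86%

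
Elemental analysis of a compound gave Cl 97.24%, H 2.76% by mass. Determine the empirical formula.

Assume 100 g: 97.24 g Cl, 2.76 g H.
n(Cl) = 97.24/35.45 = 2.743, n(H) = 2.76/1.008 = 2.738
Ratios (÷ 2.738): Cl 1.002, H 1.000
→ ClH

ClH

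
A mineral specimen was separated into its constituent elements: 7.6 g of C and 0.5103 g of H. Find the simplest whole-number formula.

C5H4

Moles — C: 7.6 / 12.01 = 0.6328 mol; H: 0.5103 / 1.008 = 0.5062 mol
Smallest is H at 0.5062 mol; normalising gives C 1.250, H 1.000
Scaling by 4: C 5.00, H 4.00 → C5H4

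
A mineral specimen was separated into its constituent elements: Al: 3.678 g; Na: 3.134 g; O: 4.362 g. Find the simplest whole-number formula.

Moles — Al: 3.678 / 26.98 = 0.1363 mol; Na: 3.134 / 22.99 = 0.1363 mol; O: 4.362 / 16.00 = 0.2726 mol
Divide by the smallest (0.1363 mol Na): Al 1.000, Na 1.000, O 2.000
Ratio ≈ 1:1:2, so the empirical formula is AlNaO2

AlNaO2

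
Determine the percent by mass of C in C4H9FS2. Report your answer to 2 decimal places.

34.25%

Molar mass = 4(12.01) + 9(1.008) + 1(19.00) + 2(32.07) = 140.252 g/mol
Mass of C per mole = 4 × 12.01 = 48.040 g
% C = 48.040 / 140.252 × 100 = 34.25%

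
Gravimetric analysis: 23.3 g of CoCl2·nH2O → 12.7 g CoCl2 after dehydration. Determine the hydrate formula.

CoCl2·6H2O

Mass of water lost = 23.3 − 12.7 = 10.6 g → 10.6 / 18.02 = 0.5882 mol H2O
Molar mass of CoCl2 = 129.83 g/mol → mol CoCl2 = 12.7 / 129.83 = 0.09782
n = 0.5882 / 0.09782 = 6.01 ≈ 6 → CoCl2·6H2O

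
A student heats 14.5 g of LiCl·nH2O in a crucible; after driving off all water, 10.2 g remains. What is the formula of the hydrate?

Mass of water lost = 14.5 − 10.2 = 4.3 g → 4.3 / 18.02 = 0.2386 mol H2O
Molar mass of LiCl = 42.39 g/mol → mol LiCl = 10.2 / 42.39 = 0.2406
n = 0.2386 / 0.2406 = 0.99 ≈ 1 → LiCl·H2O

LiCl·H2O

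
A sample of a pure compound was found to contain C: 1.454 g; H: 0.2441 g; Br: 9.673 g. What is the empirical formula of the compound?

CH2Br

Moles — C: 1.454 / 12.01 = 0.1211 mol; H: 0.2441 / 1.008 = 0.2422 mol; Br: 9.673 / 79.90 = 0.1211 mol
Smallest is Br at 0.1211 mol; normalising gives C 1.000, H 2.000, Br 1.000
Ratio ≈ 1:2:1, so the empirical formula is CH2Br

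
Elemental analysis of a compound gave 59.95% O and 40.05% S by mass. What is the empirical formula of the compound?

O3S

Assume 100 g: 59.95 g O, 40.05 g S.
Moles — O: 59.95 / 16.00 = 3.747 mol; S: 40.05 / 32.07 = 1.249 mol
Smallest is S at 1.249 mol; normalising gives O 3.000, S 1.000
≈ 3:1 → O3S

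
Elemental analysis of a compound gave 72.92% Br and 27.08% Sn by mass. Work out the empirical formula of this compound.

Assume 100 g: 72.92 g Br, 27.08 g Sn.
Moles — Br: 72.92 / 79.90 = 0.9126 mol; Sn: 27.08 / 118.71 = 0.2281 mol
Smallest is Sn at 0.2281 mol; normalising gives Br 4.001, Sn 1.000
≈ 4:1 → Br4Sn

Br4Sn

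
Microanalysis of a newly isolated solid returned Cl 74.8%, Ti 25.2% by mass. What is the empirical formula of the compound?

Cl4Ti

Assume 100 g: 74.8 g Cl, 25.2 g Ti.
Cl: 74.8 g ÷ 35.45 g/mol = 2.11 mol
Ti: 25.2 g ÷ 47.87 g/mol = 0.5264 mol
Smallest is Ti at 0.5264 mol; normalising gives Cl 4.008, Ti 1.000
≈ 4:1 → Cl4Ti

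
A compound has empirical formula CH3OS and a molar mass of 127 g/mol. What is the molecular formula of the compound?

Empirical-formula mass = 63.10 g/mol
n = 127 / 63.10 = 2.01 ≈ 2
Molecular formula = (CH3OS)2 = C2H6O2S2

C2H6O2S2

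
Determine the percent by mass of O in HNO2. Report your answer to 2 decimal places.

Molar mass = 1(1.008) + 1(14.01) + 2(16.00) = 47.018 g/mol
Mass of O per mole = 2 × 16.00 = 32.000 g
% O = 32.000 / 47.018 × 100 = 68.06%

68.06%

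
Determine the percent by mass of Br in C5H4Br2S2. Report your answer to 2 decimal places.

55.48%

Molar mass = 5(12.01) + 4(1.008) + 2(79.90) + 2(32.07) = 288.022 g/mol
Mass of Br per mole = 2 × 79.90 = 159.800 g
% Br = 159.800 / 288.022 × 100 = 55.48%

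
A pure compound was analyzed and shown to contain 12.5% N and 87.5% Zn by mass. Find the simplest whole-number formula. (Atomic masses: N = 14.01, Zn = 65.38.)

Assume 100 g: 12.5 g N, 87.5 g Zn.
Moles — N: 12.5 / 14.01 = 0.8922 mol; Zn: 87.5 / 65.38 = 1.338 mol
Divide by the smallest (0.8922 mol N): N 1.000, Zn 1.500
Multiply by 2: N 2.00, Zn 3.00 → N2Zn3

N2Zn3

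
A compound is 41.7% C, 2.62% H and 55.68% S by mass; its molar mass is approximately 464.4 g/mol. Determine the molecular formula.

Assume 100 g: 41.7 g C, 2.62 g H, 55.68 g S.
n(C) = 41.7/12.01 = 3.472, n(H) = 2.62/1.008 = 2.599, n(S) = 55.68/32.07 = 1.736
Divide by the smallest (1.736 mol S): C 2.000, H 1.497, S 1.000
Multiply by 2: C 4.00, H 2.99, S 2.00 → C4H3S2
Empirical-formula mass = 115.20 g/mol
n = 464.4 / 115.20 = 4.03 ≈ 4
Molecular formula = (C4H3S2)×4 = C16H12S8

C16H12S8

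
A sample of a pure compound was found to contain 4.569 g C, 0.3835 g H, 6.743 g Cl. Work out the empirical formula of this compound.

C2H2Cl

n(C) = 4.569/12.01 = 0.3804, n(H) = 0.3835/1.008 = 0.3805, n(Cl) = 6.743/35.45 = 0.1902
Ratios (÷ 0.1902): C 2.000, H 2.000, Cl 1.000
→ C2H2Cl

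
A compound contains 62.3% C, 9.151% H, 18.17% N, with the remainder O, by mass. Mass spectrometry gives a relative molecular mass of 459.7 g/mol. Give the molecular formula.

C24H42N6O3

Assume 100 g: 62.3 g C, 9.151 g H, 18.17 g N, 10.379 g O.
Moles — C: 62.3 / 12.01 = 5.187 mol; H: 9.151 / 1.008 = 9.078 mol; N: 18.17 / 14.01 = 1.297 mol; O: 10.379 / 16.00 = 0.6487 mol
Divide by the smallest (0.6487 mol O): C 7.997, H 13.995, N 1.999, O 1.000
≈ 8:14:2:1 → C8H14N2O
Empirical-formula mass = 154.21 g/mol
n = 459.7 / 154.21 = 2.98 ≈ 3
Molecular formula = (C8H14N2O)×3 = C24H42N6O3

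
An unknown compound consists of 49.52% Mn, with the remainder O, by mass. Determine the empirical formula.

Assume 100 g: 49.52 g Mn, 50.48 g O.
n(Mn) = 49.52/54.94 = 0.9013, n(O) = 50.48/16.00 = 3.155
Divide by the smallest (0.9013 mol Mn): Mn 1.000, O 3.500
Scaling by 2: Mn 2.00, O 7.00 → Mn2O7

Mn2O7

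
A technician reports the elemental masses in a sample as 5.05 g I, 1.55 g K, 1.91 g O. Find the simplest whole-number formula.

IKO3

Moles — I: 5.05 / 126.90 = 0.0398 mol; K: 1.55 / 39.10 = 0.03964 mol; O: 1.91 / 16.00 = 0.1194 mol
Smallest is K at 0.03964 mol; normalising gives I 1.004, K 1.000, O 3.011
≈ 1:1:3 → IKO3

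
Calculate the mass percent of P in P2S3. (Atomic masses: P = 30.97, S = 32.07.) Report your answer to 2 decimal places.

Molar mass = 2(30.97) + 3(32.07) = 158.150 g/mol
Mass of P per mole = 2 × 30.97 = 61.940 g
% P = 61.940 / 158.150 × 100 = 39.17%

39.17%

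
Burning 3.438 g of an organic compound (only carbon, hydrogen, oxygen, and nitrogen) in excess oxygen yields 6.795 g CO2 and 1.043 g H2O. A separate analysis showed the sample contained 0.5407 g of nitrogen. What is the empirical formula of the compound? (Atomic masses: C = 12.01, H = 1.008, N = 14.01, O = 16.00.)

C8H6N2O3

mol C = 6.795 / 44.01 = 0.1544; mass C = 0.1544 × 12.01 = 1.854 g
mol H = 2 × (1.043 / 18.02) = 0.1158; mass H = 0.1158 × 1.008 = 0.1167 g
mol N = 0.5407 / 14.01 = 0.03859
mass O = 3.438 − (2.512) = 0.9263 g → mol O = 0.05789
Divide by the smallest (0.03859 mol N): C 4.001, H 2.999, N 1.000, O 1.500
Scaling by 2: C 8.00, H 6.00, N 2.00, O 3.00 → C8H6N2O3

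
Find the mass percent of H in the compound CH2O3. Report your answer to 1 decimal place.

Molar mass = 1(12.01) + 2(1.008) + 3(16.00) = 62.026 g/mol
Mass of H per mole = 2 × 1.008 = 2.016 g
% H = 2.016 / 62.026 × 100 = 3.3%

3.3%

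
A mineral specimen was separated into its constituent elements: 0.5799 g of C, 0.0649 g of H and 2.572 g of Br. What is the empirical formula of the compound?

C3H4Br2

C: 0.5799 g ÷ 12.01 g/mol = 0.04828 mol
H: 0.0649 g ÷ 1.008 g/mol = 0.06438 mol
Br: 2.572 g ÷ 79.90 g/mol = 0.03219 mol
Ratios (÷ 0.03219): C 1.500, H 2.000, Br 1.000
×2: C 3.00, H 4.00, Br 2.00 → C3H4Br2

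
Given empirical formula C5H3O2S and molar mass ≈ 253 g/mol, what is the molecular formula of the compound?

Empirical-formula mass = 127.14 g/mol
n = 253 / 127.14 = 1.99 ≈ 2
Molecular formula = (C5H3O2S)2 = C10H6O4S2

C10H6O4S2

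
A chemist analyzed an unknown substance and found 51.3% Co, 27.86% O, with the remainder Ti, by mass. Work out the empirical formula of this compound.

Co2O4Ti

Assume 100 g: 51.3 g Co, 27.86 g O, 20.84 g Ti.
Co: 51.3 g ÷ 58.93 g/mol = 0.8705 mol
O: 27.86 g ÷ 16.00 g/mol = 1.741 mol
Ti: 20.84 g ÷ 47.87 g/mol = 0.4353 mol
Divide by the smallest (0.4353 mol Ti): Co 2.000, O 4.000, Ti 1.000
→ Co2O4Ti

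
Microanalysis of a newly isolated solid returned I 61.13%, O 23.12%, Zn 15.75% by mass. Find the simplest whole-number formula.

I2O6Zn

Assume 100 g: 61.13 g I, 23.12 g O, 15.75 g Zn.
Moles — I: 61.13 / 126.90 = 0.4817 mol; O: 23.12 / 16.00 = 1.445 mol; Zn: 15.75 / 65.38 = 0.2409 mol
Smallest is Zn at 0.2409 mol; normalising gives I 2.000, O 5.998, Zn 1.000
Ratio ≈ 2:6:1, so the empirical formula is I2O6Zn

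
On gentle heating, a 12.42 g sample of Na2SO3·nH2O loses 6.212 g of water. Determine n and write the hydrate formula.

Na2SO3·7H2O

Mass of anhydrous Na2SO3 = 12.42 − 6.212 = 6.208 g
mol H2O = 6.212 / 18.02 = 0.3447
Molar mass of Na2SO3 = 126.05 g/mol → mol Na2SO3 = 6.208 / 126.05 = 0.04925
n = 0.3447 / 0.04925 = 7.00 ≈ 7 → Na2SO3·7H2O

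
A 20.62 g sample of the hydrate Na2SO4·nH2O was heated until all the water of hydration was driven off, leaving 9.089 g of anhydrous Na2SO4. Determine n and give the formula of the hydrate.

Mass of water lost = 20.62 − 9.089 = 11.53 g → 11.53 / 18.02 = 0.6399 mol H2O
Molar mass of Na2SO4 = 142.05 g/mol → mol Na2SO4 = 9.089 / 142.05 = 0.06398
n = 0.6399 / 0.06398 = 10.00 ≈ 10 → Na2SO4·10H2O

Na2SO4·10H2O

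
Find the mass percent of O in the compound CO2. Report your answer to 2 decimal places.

72.71%

Molar mass = 1(12.01) + 2(16.00) = 44.010 g/mol
Mass of O per mole = 2 × 16.00 = 32.000 g
% O = 32.000 / 44.010 × 100 = 72.71%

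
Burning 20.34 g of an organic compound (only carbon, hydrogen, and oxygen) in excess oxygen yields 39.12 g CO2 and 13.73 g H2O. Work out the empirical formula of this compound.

mol C = 39.12 / 44.01 = 0.8889; mass C = 0.8889 × 12.01 = 10.68 g
mol H = 2 × (13.73 / 18.02) = 1.524; mass H = 1.524 × 1.008 = 1.536 g
mass O = 20.34 − (12.21) = 8.128 g → mol O = 0.5080
Smallest is O at 0.508 mol; normalising gives C 1.750, H 3.000, O 1.000
Multiply by 4: C 7.00, H 12.00, O 4.00 → C7H12O4

C7H12O4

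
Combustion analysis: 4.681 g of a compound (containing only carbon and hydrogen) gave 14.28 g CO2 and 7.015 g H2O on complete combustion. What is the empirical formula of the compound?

mol C = 14.28 / 44.01 = 0.3245; mass C = 0.3245 × 12.01 = 3.897 g
mol H = 2 × (7.015 / 18.02) = 0.7786; mass H = 0.7786 × 1.008 = 0.7848 g
Divide by the smallest (0.3245 mol C): C 1.000, H 2.400
×5: C 5.00, H 12.00 → C5H12

C5H12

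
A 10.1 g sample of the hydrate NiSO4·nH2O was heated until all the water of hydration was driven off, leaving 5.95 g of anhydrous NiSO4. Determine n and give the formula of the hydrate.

Mass of water lost = 10.1 − 5.95 = 4.15 g → 4.15 / 18.02 = 0.2303 mol H2O
Molar mass of NiSO4 = 154.76 g/mol → mol NiSO4 = 5.95 / 154.76 = 0.03845
n = 0.2303 / 0.03845 = 5.99 ≈ 6 → NiSO4·6H2O

NiSO4·6H2O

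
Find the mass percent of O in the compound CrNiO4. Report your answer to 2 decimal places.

Molar mass = 1(52.00) + 1(58.69) + 4(16.00) = 174.690 g/mol
Mass of O per mole = 4 × 16.00 = 64.000 g
% O = 64.000 / 174.690 × 100 = 36.64%

36.64%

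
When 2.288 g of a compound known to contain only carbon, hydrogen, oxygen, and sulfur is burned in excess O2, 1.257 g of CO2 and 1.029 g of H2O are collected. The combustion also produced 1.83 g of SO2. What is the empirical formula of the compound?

mol C = 1.257 / 44.01 = 0.02856; mass C = 0.02856 × 12.01 = 0.3430 g
mol H = 2 × (1.029 / 18.02) = 0.1142; mass H = 0.1142 × 1.008 = 0.1151 g
mol S = 1.83 / 64.07 = 0.02856; mass S = 0.9160 g
mass O = 2.288 − (1.374) = 0.9139 g → mol O = 0.05712
Smallest is C at 0.02856 mol; normalising gives C 1.000, H 3.999, O 2.000, S 1.000
Ratio ≈ 1:4:2:1, so the empirical formula is CH4O2S

CH4O2S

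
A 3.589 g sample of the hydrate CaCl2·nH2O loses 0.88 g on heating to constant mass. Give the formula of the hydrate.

CaCl2·2H2O

Mass of anhydrous CaCl2 = 3.589 − 0.88 = 2.709 g
mol H2O = 0.88 / 18.02 = 0.04883
Molar mass of CaCl2 = 110.98 g/mol → mol CaCl2 = 2.709 / 110.98 = 0.02441
n = 0.04883 / 0.02441 = 2.00 ≈ 2 → CaCl2·2H2O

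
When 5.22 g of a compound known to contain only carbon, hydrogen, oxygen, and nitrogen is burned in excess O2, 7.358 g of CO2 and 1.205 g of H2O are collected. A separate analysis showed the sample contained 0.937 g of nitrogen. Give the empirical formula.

mol C = 7.358 / 44.01 = 0.1672; mass C = 0.1672 × 12.01 = 2.008 g
mol H = 2 × (1.205 / 18.02) = 0.1337; mass H = 0.1337 × 1.008 = 0.1348 g
mol N = 0.937 / 14.01 = 0.06688
mass O = 5.22 − (3.080) = 2.140 g → mol O = 0.1338
Ratios (÷ 0.06688): C 2.500, H 2.000, N 1.000, O 2.000
×2: C 5.00, H 4.00, N 2.00, O 4.00 → C5H4N2O4

C5H4N2O4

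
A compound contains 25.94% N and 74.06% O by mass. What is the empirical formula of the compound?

N2O5

Assume 100 g: 25.94 g N, 74.06 g O.
N: 25.94 g ÷ 14.01 g/mol = 1.852 mol
O: 74.06 g ÷ 16.00 g/mol = 4.629 mol
Divide by the smallest (1.852 mol N): N 1.000, O 2.500
Scaling by 2: N 2.00, O 5.00 → N2O5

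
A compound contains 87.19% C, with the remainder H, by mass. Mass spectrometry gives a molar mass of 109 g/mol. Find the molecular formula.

C8H14

Assume 100 g: 87.19 g C, 12.81 g H.
n(C) = 87.19/12.01 = 7.26, n(H) = 12.81/1.008 = 12.71
Smallest is C at 7.26 mol; normalising gives C 1.000, H 1.751
×4: C 4.00, H 7.00 → C4H7
Empirical-formula mass = 55.10 g/mol
n = 109 / 55.10 = 1.98 ≈ 2
Molecular formula = (C4H7)×2 = C8H14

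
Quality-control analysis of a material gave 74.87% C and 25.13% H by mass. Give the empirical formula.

CH4

Assume 100 g: 74.87 g C, 25.13 g H.
Moles — C: 74.87 / 12.01 = 6.234 mol; H: 25.13 / 1.008 = 24.93 mol
Smallest is C at 6.234 mol; normalising gives C 1.000, H 3.999
Ratio ≈ 1:4, so the empirical formula is CH4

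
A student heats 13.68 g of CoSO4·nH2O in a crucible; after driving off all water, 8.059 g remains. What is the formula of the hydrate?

Mass of water lost = 13.68 − 8.059 = 5.621 g → 5.621 / 18.02 = 0.3119 mol H2O
Molar mass of CoSO4 = 155.00 g/mol → mol CoSO4 = 8.059 / 155.00 = 0.05199
n = 0.3119 / 0.05199 = 6.00 ≈ 6 → CoSO4·6H2O

CoSO4·6H2O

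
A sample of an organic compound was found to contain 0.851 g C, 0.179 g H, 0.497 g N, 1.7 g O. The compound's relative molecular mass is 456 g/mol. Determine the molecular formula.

C10H25N5O15

Moles — C: 0.851 / 12.01 = 0.07086 mol; H: 0.179 / 1.008 = 0.1776 mol; N: 0.497 / 14.01 = 0.03547 mol; O: 1.7 / 16.00 = 0.1062 mol
Ratios (÷ 0.03547): C 1.997, H 5.006, N 1.000, O 2.995
→ C2H5NO3
Empirical-formula mass = 91.07 g/mol
n = 456 / 91.07 = 5.01 ≈ 5
Molecular formula = (C2H5NO3)×5 = C10H25N5O15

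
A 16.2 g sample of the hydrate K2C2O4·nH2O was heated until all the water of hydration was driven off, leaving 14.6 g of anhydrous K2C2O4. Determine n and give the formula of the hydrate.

Mass of water lost = 16.2 − 14.6 = 1.6 g → 1.6 / 18.02 = 0.08879 mol H2O
Molar mass of K2C2O4 = 166.22 g/mol → mol K2C2O4 = 14.6 / 166.22 = 0.08784
n = 0.08879 / 0.08784 = 1.01 ≈ 1 → K2C2O4·H2O

K2C2O4·H2O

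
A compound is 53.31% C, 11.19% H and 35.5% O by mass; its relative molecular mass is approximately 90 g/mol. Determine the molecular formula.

C4H10O2

Assume 100 g: 53.31 g C, 11.19 g H, 35.5 g O.
Moles — C: 53.31 / 12.01 = 4.439 mol; H: 11.19 / 1.008 = 11.1 mol; O: 35.5 / 16.00 = 2.219 mol
Smallest is O at 2.219 mol; normalising gives C 2.001, H 5.003, O 1.000
Ratio ≈ 2:5:1, so the empirical formula is C2H5O
Empirical-formula mass = 45.06 g/mol
n = 90 / 45.06 = 2.00 ≈ 2
Molecular formula = (C2H5O)×2 = C4H10O2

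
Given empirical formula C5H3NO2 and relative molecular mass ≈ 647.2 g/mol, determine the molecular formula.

C30H18N6O12

Empirical-formula mass = 109.08 g/mol
n = 647.2 / 109.08 = 5.93 ≈ 6
Molecular formula = (C5H3NO2)6 = C30H18N6O12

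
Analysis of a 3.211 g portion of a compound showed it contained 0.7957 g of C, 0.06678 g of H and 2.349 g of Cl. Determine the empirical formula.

Moles — C: 0.7957 / 12.01 = 0.06625 mol; H: 0.06678 / 1.008 = 0.06625 mol; Cl: 2.349 / 35.45 = 0.06626 mol
Smallest is H at 0.06625 mol; normalising gives C 1.000, H 1.000, Cl 1.000
Ratio ≈ 1:1:1, so the empirical formula is CHCl

CHCl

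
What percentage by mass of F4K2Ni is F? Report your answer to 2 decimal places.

Molar mass = 4(19.00) + 2(39.10) + 1(58.69) = 212.890 g/mol
Mass of F per mole = 4 × 19.00 = 76.000 g
% F = 76.000 / 212.890 × 100 = 35.70%

35.70%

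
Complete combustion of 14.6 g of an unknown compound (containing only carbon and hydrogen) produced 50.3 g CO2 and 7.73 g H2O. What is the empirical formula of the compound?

mol C = 50.3 / 44.01 = 1.143; mass C = 1.143 × 12.01 = 13.73 g
mol H = 2 × (7.73 / 18.02) = 0.8579; mass H = 0.8579 × 1.008 = 0.8648 g
Smallest is H at 0.8579 mol; normalising gives C 1.332, H 1.000
×3: C 4.00, H 3.00 → C4H3

C4H3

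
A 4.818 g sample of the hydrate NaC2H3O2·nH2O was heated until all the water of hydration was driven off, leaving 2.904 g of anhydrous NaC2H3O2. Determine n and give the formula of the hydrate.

NaC2H3O2·3H2O

Mass of water lost = 4.818 − 2.904 = 1.914 g → 1.914 / 18.02 = 0.1062 mol H2O
Molar mass of NaC2H3O2 = 82.03 g/mol → mol NaC2H3O2 = 2.904 / 82.03 = 0.0354
n = 0.1062 / 0.0354 = 3.00 ≈ 3 → NaC2H3O2·3H2O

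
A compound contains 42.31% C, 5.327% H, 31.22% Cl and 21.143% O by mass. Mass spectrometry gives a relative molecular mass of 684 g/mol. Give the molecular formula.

C24H36Cl6O9

Assume 100 g: 42.31 g C, 5.327 g H, 31.22 g Cl, 21.143 g O.
Moles — C: 42.31 / 12.01 = 3.523 mol; H: 5.327 / 1.008 = 5.285 mol; Cl: 31.22 / 35.45 = 0.8807 mol; O: 21.143 / 16.00 = 1.321 mol
Ratios (÷ 0.8807): C 4.000, H 6.001, Cl 1.000, O 1.500
×2: C 8.00, H 12.00, Cl 2.00, O 3.00 → C8H12Cl2O3
Empirical-formula mass = 227.08 g/mol
n = 684 / 227.08 = 3.01 ≈ 3
Molecular formula = (C8H12Cl2O3)×3 = C24H36Cl6O9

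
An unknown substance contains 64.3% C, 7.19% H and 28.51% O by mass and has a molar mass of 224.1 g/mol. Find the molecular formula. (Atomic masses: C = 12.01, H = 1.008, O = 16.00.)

Assume 100 g: 64.3 g C, 7.19 g H, 28.51 g O.
n(C) = 64.3/12.01 = 5.354, n(H) = 7.19/1.008 = 7.133, n(O) = 28.51/16.00 = 1.782
Ratios (÷ 1.782): C 3.005, H 4.003, O 1.000
→ C3H4O
Empirical-formula mass = 56.06 g/mol
n = 224.1 / 56.06 = 4.00 ≈ 4
Molecular formula = (C3H4O)×4 = C12H16O4

C12H16O4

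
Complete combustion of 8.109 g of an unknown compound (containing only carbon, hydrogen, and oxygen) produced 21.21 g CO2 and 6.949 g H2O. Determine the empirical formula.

mol C = 21.21 / 44.01 = 0.4819; mass C = 0.4819 × 12.01 = 5.788 g
mol H = 2 × (6.949 / 18.02) = 0.7713; mass H = 0.7713 × 1.008 = 0.7774 g
mass O = 8.109 − (6.565) = 1.544 g → mol O = 0.09647
Divide by the smallest (0.09647 mol O): C 4.996, H 7.995, O 1.000
≈ 5:8:1 → C5H8O

C5H8O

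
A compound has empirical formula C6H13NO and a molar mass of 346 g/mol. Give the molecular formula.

C18H39N3O3

Empirical-formula mass = 115.17 g/mol
n = 346 / 115.17 = 3.00 ≈ 3
Molecular formula = (C6H13NO)3 = C18H39N3O3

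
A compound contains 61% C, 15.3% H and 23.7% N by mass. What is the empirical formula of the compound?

Assume 100 g: 61 g C, 15.3 g H, 23.7 g N.
C: 61 g ÷ 12.01 g/mol = 5.079 mol
H: 15.3 g ÷ 1.008 g/mol = 15.18 mol
N: 23.7 g ÷ 14.01 g/mol = 1.692 mol
Divide by the smallest (1.692 mol N): C 3.002, H 8.973, N 1.000
Ratio ≈ 3:9:1, so the empirical formula is C3H9N

C3H9N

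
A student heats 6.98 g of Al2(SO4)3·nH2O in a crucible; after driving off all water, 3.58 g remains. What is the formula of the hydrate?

Mass of water lost = 6.98 − 3.58 = 3.4 g → 3.4 / 18.02 = 0.1887 mol H2O
Molar mass of Al2(SO4)3 = 342.17 g/mol → mol Al2(SO4)3 = 3.58 / 342.17 = 0.01046
n = 0.1887 / 0.01046 = 18.03 ≈ 18 → Al2(SO4)3·18H2O

Al2(SO4)3·18H2O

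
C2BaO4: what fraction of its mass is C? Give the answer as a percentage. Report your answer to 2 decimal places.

10.66%

Molar mass = 2(12.01) + 1(137.33) + 4(16.00) = 225.350 g/mol
Mass of C per mole = 2 × 12.01 = 24.020 g
% C = 24.020 / 225.350 × 100 = 10.66%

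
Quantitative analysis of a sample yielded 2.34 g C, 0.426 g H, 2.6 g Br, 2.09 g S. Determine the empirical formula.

C: 2.34 g ÷ 12.01 g/mol = 0.1948 mol
H: 0.426 g ÷ 1.008 g/mol = 0.4226 mol
Br: 2.6 g ÷ 79.90 g/mol = 0.03254 mol
S: 2.09 g ÷ 32.07 g/mol = 0.06517 mol
Ratios (÷ 0.03254): C 5.988, H 12.987, Br 1.000, S 2.003
Ratio ≈ 6:13:1:2, so the empirical formula is C6H13BrS2

C6H13BrS2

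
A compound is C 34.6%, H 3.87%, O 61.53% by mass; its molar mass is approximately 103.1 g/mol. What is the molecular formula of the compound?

Assume 100 g: 34.6 g C, 3.87 g H, 61.53 g O.
n(C) = 34.6/12.01 = 2.881, n(H) = 3.87/1.008 = 3.839, n(O) = 61.53/16.00 = 3.846
Divide by the smallest (2.881 mol C): C 1.000, H 1.333, O 1.335
×3: C 3.00, H 4.00, O 4.00 → C3H4O4
Empirical-formula mass = 104.06 g/mol
n = 103.1 / 104.06 = 0.99 ≈ 1
Molecular formula = empirical formula = C3H4O4

C3H4O4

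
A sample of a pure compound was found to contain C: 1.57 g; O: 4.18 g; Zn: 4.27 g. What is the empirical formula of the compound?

Moles — C: 1.57 / 12.01 = 0.1307 mol; O: 4.18 / 16.00 = 0.2612 mol; Zn: 4.27 / 65.38 = 0.06531 mol
Smallest is Zn at 0.06531 mol; normalising gives C 2.002, O 4.000, Zn 1.000
≈ 2:4:1 → C2O4Zn

C2O4Zn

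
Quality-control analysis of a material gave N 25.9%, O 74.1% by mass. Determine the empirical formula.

N2O5

Assume 100 g: 25.9 g N, 74.1 g O.
Moles — N: 25.9 / 14.01 = 1.849 mol; O: 74.1 / 16.00 = 4.631 mol
Smallest is N at 1.849 mol; normalising gives N 1.000, O 2.505
Multiply by 2: N 2.00, O 5.01 → N2O5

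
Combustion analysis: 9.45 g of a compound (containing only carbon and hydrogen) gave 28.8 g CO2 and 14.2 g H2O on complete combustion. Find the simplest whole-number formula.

mol C = 28.8 / 44.01 = 0.6544; mass C = 0.6544 × 12.01 = 7.859 g
mol H = 2 × (14.2 / 18.02) = 1.576; mass H = 1.576 × 1.008 = 1.589 g
Smallest is C at 0.6544 mol; normalising gives C 1.000, H 2.408
Multiply by 5: C 5.00, H 12.04 → C5H12

C5H12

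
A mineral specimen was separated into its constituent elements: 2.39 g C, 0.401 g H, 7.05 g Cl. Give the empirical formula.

n(C) = 2.39/12.01 = 0.199, n(H) = 0.401/1.008 = 0.3978, n(Cl) = 7.05/35.45 = 0.1989
Smallest is Cl at 0.1989 mol; normalising gives C 1.001, H 2.000, Cl 1.000
≈ 1:2:1 → CH2Cl

CH2Cl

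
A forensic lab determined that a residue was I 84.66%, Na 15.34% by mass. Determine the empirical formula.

INa

Assume 100 g: 84.66 g I, 15.34 g Na.
n(I) = 84.66/126.90 = 0.6671, n(Na) = 15.34/22.99 = 0.6672
Divide by the smallest (0.6671 mol I): I 1.000, Na 1.000
≈ 1:1 → INa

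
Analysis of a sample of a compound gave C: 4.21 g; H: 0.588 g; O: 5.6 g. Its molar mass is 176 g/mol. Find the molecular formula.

C: 4.21 g ÷ 12.01 g/mol = 0.3505 mol
H: 0.588 g ÷ 1.008 g/mol = 0.5833 mol
O: 5.6 g ÷ 16.00 g/mol = 0.35 mol
Divide by the smallest (0.35 mol O): C 1.002, H 1.667, O 1.000
Multiply by 3: C 3.00, H 5.00, O 3.00 → C3H5O3
Empirical-formula mass = 89.07 g/mol
n = 176 / 89.07 = 1.98 ≈ 2
Molecular formula = (C3H5O3)×2 = C6H10O6

C6H10O6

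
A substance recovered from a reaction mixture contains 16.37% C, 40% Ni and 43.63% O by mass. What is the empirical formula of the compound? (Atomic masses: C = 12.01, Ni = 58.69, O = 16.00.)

C2NiO4

Assume 100 g: 16.37 g C, 40 g Ni, 43.63 g O.
n(C) = 16.37/12.01 = 1.363, n(Ni) = 40/58.69 = 0.6815, n(O) = 43.63/16.00 = 2.727
Ratios (÷ 0.6815): C 2.000, Ni 1.000, O 4.001
→ C2NiO4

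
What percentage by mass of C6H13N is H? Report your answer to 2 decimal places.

Molar mass = 6(12.01) + 13(1.008) + 1(14.01) = 99.174 g/mol
Mass of H per mole = 13 × 1.008 = 13.104 g
% H = 13.104 / 99.174 × 100 = 13.21%

13.21%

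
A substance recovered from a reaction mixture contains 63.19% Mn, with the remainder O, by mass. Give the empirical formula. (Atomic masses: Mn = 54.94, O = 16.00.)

Assume 100 g: 63.19 g Mn, 36.81 g O.
Mn: 63.19 g ÷ 54.94 g/mol = 1.15 mol
O: 36.81 g ÷ 16.00 g/mol = 2.301 mol
Divide by the smallest (1.15 mol Mn): Mn 1.000, O 2.000
≈ 1:2 → MnO2

MnO2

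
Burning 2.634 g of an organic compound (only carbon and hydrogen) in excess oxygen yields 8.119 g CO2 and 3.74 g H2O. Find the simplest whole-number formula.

mol C = 8.119 / 44.01 = 0.1845; mass C = 0.1845 × 12.01 = 2.216 g
mol H = 2 × (3.74 / 18.02) = 0.4151; mass H = 0.4151 × 1.008 = 0.4184 g
Smallest is C at 0.1845 mol; normalising gives C 1.000, H 2.250
×4: C 4.00, H 9.00 → C4H9

C4H9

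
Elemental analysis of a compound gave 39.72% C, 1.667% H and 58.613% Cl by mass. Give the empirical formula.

C2HCl

Assume 100 g: 39.72 g C, 1.667 g H, 58.613 g Cl.
Moles — C: 39.72 / 12.01 = 3.307 mol; H: 1.667 / 1.008 = 1.654 mol; Cl: 58.613 / 35.45 = 1.653 mol
Smallest is Cl at 1.653 mol; normalising gives C 2.000, H 1.000, Cl 1.000
→ C2HCl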